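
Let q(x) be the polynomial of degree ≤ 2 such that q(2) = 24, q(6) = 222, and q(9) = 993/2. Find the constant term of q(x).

-3

Write q(x) = ax^2 + bx + c. Substituting each data point gives a linear system:
  4a + 2b + c = 24
  36a + 6b + c = 222
  81a + 9b + c = 993/2
Solving the system yields a = 6, b = 3/2, c = -3.
So q(x) = 6x^2 + (3/2)x - 3.
The constant term is -3.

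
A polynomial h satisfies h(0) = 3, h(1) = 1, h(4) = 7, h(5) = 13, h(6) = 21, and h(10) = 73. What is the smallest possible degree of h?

2

Divided differences on the nodes 0, 1, 4, 5, 6, 10:
  order 0: 3  1  7  13  21  73
  order 1: -2  2  6  8  13
  order 2: 1  1  1  1
  order 3: 0  0  0
  order 4: 0  0
  order 5: 0
The order-2 divided differences are all 1 (nonzero) and every higher order vanishes, so the data lies on a polynomial of degree exactly 2.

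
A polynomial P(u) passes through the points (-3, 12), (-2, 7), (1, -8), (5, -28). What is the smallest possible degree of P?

Divided differences on the nodes -3, -2, 1, 5:
  order 0: 12  7  -8  -28
  order 1: -5  -5  -5
  order 2: 0  0
  order 3: 0
The order-1 divided differences are all -5 (nonzero) and every higher order vanishes, so the data lies on a polynomial of degree exactly 1.

1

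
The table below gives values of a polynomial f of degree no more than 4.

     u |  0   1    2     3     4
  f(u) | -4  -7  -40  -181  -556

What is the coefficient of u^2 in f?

2

Write f(u) = au^4 + bu^3 + cu^2 + du + e. Substituting each data point gives a linear system:
  e = -4
  a + b + c + d + e = -7
  16a + 8b + 4c + 2d + e = -40
  81a + 27b + 9c + 3d + e = -181
  256a + 64b + 16c + 4d + e = -556
Solving the system yields a = -2, b = -1, c = 2, d = -2, e = -4.
So f(u) = -2u^4 - u^3 + 2u^2 - 2u - 4.
The coefficient of u^2 is 2.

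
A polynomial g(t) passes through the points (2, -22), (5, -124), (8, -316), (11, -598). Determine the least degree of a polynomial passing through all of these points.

Forward differences of the values at t = 2, 5, 8, 11:
  g  : -22  -124  -316  -598
  Δ  : -102  -192  -282
  Δ^2: -90  -90
  Δ^3: 0
The second differences are constant (-90) and nonzero, while all higher differences vanish, so the minimal degree is 2.

2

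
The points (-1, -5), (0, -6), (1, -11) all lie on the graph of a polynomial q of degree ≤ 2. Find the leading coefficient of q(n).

-2

Write q(n) = an^2 + bn + c. Substituting each data point gives a linear system:
  a - b + c = -5
  c = -6
  a + b + c = -11
Solving the system yields a = -2, b = -3, c = -6.
So q(n) = -2n^2 - 3n - 6.
The leading coefficient is -2.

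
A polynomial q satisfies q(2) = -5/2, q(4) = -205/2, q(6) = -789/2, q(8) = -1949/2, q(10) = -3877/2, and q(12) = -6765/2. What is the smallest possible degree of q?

Forward differences of the values at x = 2, 4, 6, 8, 10, 12:
  q  : -5/2  -205/2  -789/2  -1949/2  -3877/2  -6765/2
  Δ  : -100  -292  -580  -964  -1444
  Δ^2: -192  -288  -384  -480
  Δ^3: -96  -96  -96
  Δ^4: 0  0
  Δ^5: 0
The third differences are constant (-96) and nonzero, while all higher differences vanish, so the minimal degree is 3.

3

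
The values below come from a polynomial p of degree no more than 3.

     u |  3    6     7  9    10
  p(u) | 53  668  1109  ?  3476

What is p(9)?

The 4 known points determine the degree-3 polynomial uniquely.
Write p(u) = au^3 + bu^2 + cu + d. Substituting each data point gives a linear system:
  27a + 9b + 3c + d = 53
  216a + 36b + 6c + d = 668
  343a + 49b + 7c + d = 1109
  1000a + 100b + 10c + d = 3476
Solving the system yields a = 4, b = -5, c = -2, d = -4.
So p(u) = 4u³ - 5u² - 2u - 4.
Then p(9) = 2489.

2489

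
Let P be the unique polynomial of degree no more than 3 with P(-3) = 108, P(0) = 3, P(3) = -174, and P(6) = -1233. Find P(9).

Forward differences of the values at n = -3, 0, 3, 6:
  P  : 108  3  -174  -1233
  Δ  : -105  -177  -1059
  Δ^2: -72  -882
  Δ^3: -810
The third differences are constant, confirming degree 3.
Interpolating (Newton forward form) and evaluating at n = 9 gives P(9) = -3984.

-3984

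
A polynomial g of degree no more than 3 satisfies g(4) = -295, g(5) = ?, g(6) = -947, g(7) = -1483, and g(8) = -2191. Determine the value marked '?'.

The 4 known points determine the degree-3 polynomial uniquely.
Write g(u) = au^3 + bu^2 + cu + d. Substituting each data point gives a linear system:
  64a + 16b + 4c + d = -295
  216a + 36b + 6c + d = -947
  343a + 49b + 7c + d = -1483
  512a + 64b + 8c + d = -2191
Solving the system yields a = -4, b = -2, c = -2, d = 1.
So g(u) = -4u^3 - 2u^2 - 2u + 1.
Then g(5) = -559.

-559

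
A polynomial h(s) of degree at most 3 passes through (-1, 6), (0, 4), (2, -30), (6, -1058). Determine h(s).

Using the Lagrange interpolation formula with nodes -1, 0, 2, 6:
  L_0(s) = s(s - 2)(s - 6) / -21
  L_1(s) = (s + 1)(s - 2)(s - 6) / 12
  L_2(s) = (s + 1)s(s - 6) / -24
  L_3(s) = (s + 1)s(s - 2) / 168
Then h(s) = 6·L_0(s) + 4·L_1(s) - 30·L_2(s) - 1058·L_3(s).
Expanding and collecting terms gives h(s) = -5s³ + 3s + 4.
Check: h(6) = -1058. ✓

h(s) = -5s^3 + 3s + 4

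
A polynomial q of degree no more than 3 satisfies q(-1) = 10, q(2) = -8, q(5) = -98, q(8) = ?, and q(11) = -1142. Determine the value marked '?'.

-422

On equispaced nodes a degree-3 polynomial has vanishing fourth forward difference, so
  q(-1) - 4·q(2) + 6·q(5) - 4·q(8) + q(11) = 0.
Substituting the known values and solving for q(8):
  -4·q(8) = 1688
  q(8) = -422.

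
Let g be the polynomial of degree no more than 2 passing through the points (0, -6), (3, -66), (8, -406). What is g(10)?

-626

Using the Lagrange interpolation formula with nodes 0, 3, 8:
  L_0(n) = (n - 3)(n - 8) / 24
  L_1(n) = n(n - 8) / -15
  L_2(n) = n(n - 3) / 40
Then g(n) = -6·L_0(n) - 66·L_1(n) - 406·L_2(n).
Expanding and collecting terms gives g(n) = -6n² - 2n - 6.
Evaluating at n = 10: g(10) = -626.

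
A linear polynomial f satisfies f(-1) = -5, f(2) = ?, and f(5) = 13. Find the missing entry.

On equispaced nodes a degree-1 polynomial has vanishing second forward difference, so
  f(-1) - 2·f(2) + f(5) = 0.
Substituting the known values and solving for f(2):
  -2·f(2) = -8
  f(2) = 4.

4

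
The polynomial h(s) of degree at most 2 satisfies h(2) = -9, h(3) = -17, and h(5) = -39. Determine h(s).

Write h(s) = as^2 + bs + c. Substituting each data point gives a linear system:
  4a + 2b + c = -9
  9a + 3b + c = -17
  25a + 5b + c = -39
Solving the system yields a = -1, b = -3, c = 1.
So h(s) = -s^2 - 3s + 1.
Check: h(2) = -9. ✓

h(s) = -s^2 - 3s + 1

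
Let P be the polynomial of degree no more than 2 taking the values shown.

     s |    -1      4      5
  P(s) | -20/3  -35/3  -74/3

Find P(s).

P(s) = -2s^2 + 5s + 1/3

Write P(s) = as^2 + bs + c. Substituting each data point gives a linear system:
  a - b + c = -20/3
  16a + 4b + c = -35/3
  25a + 5b + c = -74/3
Solving the system yields a = -2, b = 5, c = 1/3.
So P(s) = -2s² + 5s + 1/3.
Check: P(5) = -74/3. ✓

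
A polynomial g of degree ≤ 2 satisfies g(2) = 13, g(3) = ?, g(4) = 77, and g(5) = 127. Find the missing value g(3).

39

The 3 known points determine the degree-2 polynomial uniquely.
Write g(x) = ax^2 + bx + c. Substituting each data point gives a linear system:
  4a + 2b + c = 13
  16a + 4b + c = 77
  25a + 5b + c = 127
Solving the system yields a = 6, b = -4, c = -3.
So g(x) = 6x^2 - 4x - 3.
Then g(3) = 39.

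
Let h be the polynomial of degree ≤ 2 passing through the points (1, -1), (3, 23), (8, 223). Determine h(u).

Using the Lagrange interpolation formula with nodes 1, 3, 8:
  L_0(u) = (u - 3)(u - 8) / 14
  L_1(u) = (u - 1)(u - 8) / -10
  L_2(u) = (u - 1)(u - 3) / 35
Then h(u) = -1·L_0(u) + 23·L_1(u) + 223·L_2(u).
Expanding and collecting terms gives h(u) = 4u² - 4u - 1.
Check: h(1) = -1. ✓

h(u) = 4u^2 - 4u - 1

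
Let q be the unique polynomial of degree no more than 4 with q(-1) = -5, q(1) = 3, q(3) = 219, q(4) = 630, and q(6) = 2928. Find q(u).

Write q(u) = au^4 + bu^3 + cu^2 + du + e. Substituting each data point gives a linear system:
  a - b + c - d + e = -5
  a + b + c + d + e = 3
  81a + 27b + 9c + 3d + e = 219
  256a + 64b + 16c + 4d + e = 630
  1296a + 216b + 36c + 6d + e = 2928
Solving the system yields a = 2, b = 1, c = 3, d = 3, e = -6.
So q(u) = 2u^4 + u^3 + 3u^2 + 3u - 6.
Check: q(4) = 630. ✓

q(u) = 2u^4 + u^3 + 3u^2 + 3u - 6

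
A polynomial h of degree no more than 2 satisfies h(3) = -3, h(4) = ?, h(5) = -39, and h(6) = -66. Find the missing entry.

-18

The 3 known points determine the degree-2 polynomial uniquely.
Write h(n) = an^2 + bn + c. Substituting each data point gives a linear system:
  9a + 3b + c = -3
  25a + 5b + c = -39
  36a + 6b + c = -66
Solving the system yields a = -3, b = 6, c = 6.
So h(n) = -3n^2 + 6n + 6.
Then h(4) = -18.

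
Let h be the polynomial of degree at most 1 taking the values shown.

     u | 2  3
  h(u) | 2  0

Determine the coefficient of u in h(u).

Write h(u) = au + b. Substituting each data point gives a linear system:
  2a + b = 2
  3a + b = 0
Solving the system yields a = -2, b = 6.
So h(u) = -2u + 6.
The leading coefficient is -2.

-2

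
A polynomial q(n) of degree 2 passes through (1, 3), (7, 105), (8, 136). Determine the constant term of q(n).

Write q(n) = an^2 + bn + c. Substituting each data point gives a linear system:
  a + b + c = 3
  49a + 7b + c = 105
  64a + 8b + c = 136
Solving the system yields a = 2, b = 1, c = 0.
So q(n) = 2n² + n.
The constant term is 0.

0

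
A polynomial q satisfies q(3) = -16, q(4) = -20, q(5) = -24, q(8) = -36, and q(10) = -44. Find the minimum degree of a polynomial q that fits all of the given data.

1

Divided differences on the nodes 3, 4, 5, 8, 10:
  order 0: -16  -20  -24  -36  -44
  order 1: -4  -4  -4  -4
  order 2: 0  0  0
  order 3: 0  0
  order 4: 0
The order-1 divided differences are all -4 (nonzero) and every higher order vanishes, so the data lies on a polynomial of degree exactly 1.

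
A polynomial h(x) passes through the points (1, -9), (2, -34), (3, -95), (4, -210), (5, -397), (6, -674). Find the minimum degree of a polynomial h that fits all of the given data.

Forward differences of the values at x = 1, 2, 3, 4, 5, 6:
  h  : -9  -34  -95  -210  -397  -674
  Δ  : -25  -61  -115  -187  -277
  Δ^2: -36  -54  -72  -90
  Δ^3: -18  -18  -18
  Δ^4: 0  0
  Δ^5: 0
The third differences are constant (-18) and nonzero, while all higher differences vanish, so the minimal degree is 3.

3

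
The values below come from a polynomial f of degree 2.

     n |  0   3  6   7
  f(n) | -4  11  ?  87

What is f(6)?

62

The 3 known points determine the degree-2 polynomial uniquely.
Write f(n) = an^2 + bn + c. Substituting each data point gives a linear system:
  c = -4
  9a + 3b + c = 11
  49a + 7b + c = 87
Solving the system yields a = 2, b = -1, c = -4.
So f(n) = 2n^2 - n - 4.
Then f(6) = 62.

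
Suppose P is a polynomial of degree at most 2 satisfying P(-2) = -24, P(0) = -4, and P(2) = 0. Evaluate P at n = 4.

-12

Forward differences of the values at n = -2, 0, 2:
  P  : -24  -4  0
  Δ  : 20  4
  Δ^2: -16
The second differences are constant, confirming degree 2.
Interpolating (Newton forward form) and evaluating at n = 4 gives P(4) = -12.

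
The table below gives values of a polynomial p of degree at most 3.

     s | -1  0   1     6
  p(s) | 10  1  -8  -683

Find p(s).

Using the Lagrange interpolation formula with nodes -1, 0, 1, 6:
  L_0(s) = s(s - 1)(s - 6) / -14
  L_1(s) = (s + 1)(s - 1)(s - 6) / 6
  L_2(s) = (s + 1)s(s - 6) / -10
  L_3(s) = (s + 1)s(s - 1) / 210
Then p(s) = 10·L_0(s) + 1·L_1(s) - 8·L_2(s) - 683·L_3(s).
Expanding and collecting terms gives p(s) = -3s³ - 6s + 1.
Check: p(0) = 1. ✓

p(s) = -3s^3 - 6s + 1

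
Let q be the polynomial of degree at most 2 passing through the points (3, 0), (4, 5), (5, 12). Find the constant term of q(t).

-3

Write q(t) = at^2 + bt + c. Substituting each data point gives a linear system:
  9a + 3b + c = 0
  16a + 4b + c = 5
  25a + 5b + c = 12
Solving the system yields a = 1, b = -2, c = -3.
So q(t) = t² - 2t - 3.
The constant term is -3.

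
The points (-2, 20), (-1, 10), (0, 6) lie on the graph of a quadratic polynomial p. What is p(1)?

Write p(s) = as^2 + bs + c. Substituting each data point gives a linear system:
  4a - 2b + c = 20
  a - b + c = 10
  c = 6
Solving the system yields a = 3, b = -1, c = 6.
So p(s) = 3s^2 - s + 6.
Then p(1) = 8.

8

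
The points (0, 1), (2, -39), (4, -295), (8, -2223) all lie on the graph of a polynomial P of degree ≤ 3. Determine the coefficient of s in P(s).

2

Write P(s) = as^3 + bs^2 + cs + d. Substituting each data point gives a linear system:
  d = 1
  8a + 4b + 2c + d = -39
  64a + 16b + 4c + d = -295
  512a + 64b + 8c + d = -2223
Solving the system yields a = -4, b = -3, c = 2, d = 1.
So P(s) = -4s³ - 3s² + 2s + 1.
The coefficient of s is 2.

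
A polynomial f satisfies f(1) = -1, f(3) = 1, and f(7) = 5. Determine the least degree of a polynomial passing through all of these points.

Divided differences on the nodes 1, 3, 7:
  order 0: -1  1  5
  order 1: 1  1
  order 2: 0
The order-1 divided differences are all 1 (nonzero) and every higher order vanishes, so the data lies on a polynomial of degree exactly 1.

1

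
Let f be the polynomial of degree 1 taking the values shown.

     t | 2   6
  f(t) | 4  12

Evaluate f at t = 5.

Using the Lagrange interpolation formula with nodes 2, 6:
  L_0(t) = (t - 6) / -4
  L_1(t) = (t - 2) / 4
Then f(t) = 4·L_0(t) + 12·L_1(t).
Expanding and collecting terms gives f(t) = 2t.
Evaluating at t = 5: f(5) = 10.

10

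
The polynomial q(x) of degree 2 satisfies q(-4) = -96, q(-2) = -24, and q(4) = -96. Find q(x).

q(x) = -6x^2

Using the Lagrange interpolation formula with nodes -4, -2, 4:
  L_0(x) = (x + 2)(x - 4) / 16
  L_1(x) = (x + 4)(x - 4) / -12
  L_2(x) = (x + 4)(x + 2) / 48
Then q(x) = -96·L_0(x) - 24·L_1(x) - 96·L_2(x).
Expanding and collecting terms gives q(x) = -6x^2.
Check: q(-4) = -96. ✓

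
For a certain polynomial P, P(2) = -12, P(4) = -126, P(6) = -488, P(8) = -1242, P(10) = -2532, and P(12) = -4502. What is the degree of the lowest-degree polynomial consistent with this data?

3

Forward differences of the values at u = 2, 4, 6, 8, 10, 12:
  P  : -12  -126  -488  -1242  -2532  -4502
  Δ  : -114  -362  -754  -1290  -1970
  Δ^2: -248  -392  -536  -680
  Δ^3: -144  -144  -144
  Δ^4: 0  0
  Δ^5: 0
The third differences are constant (-144) and nonzero, while all higher differences vanish, so the minimal degree is 3.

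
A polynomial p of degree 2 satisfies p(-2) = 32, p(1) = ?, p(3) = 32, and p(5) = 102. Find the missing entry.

2

The 3 known points determine the degree-2 polynomial uniquely.
Write p(n) = an^2 + bn + c. Substituting each data point gives a linear system:
  4a - 2b + c = 32
  9a + 3b + c = 32
  25a + 5b + c = 102
Solving the system yields a = 5, b = -5, c = 2.
So p(n) = 5n^2 - 5n + 2.
Then p(1) = 2.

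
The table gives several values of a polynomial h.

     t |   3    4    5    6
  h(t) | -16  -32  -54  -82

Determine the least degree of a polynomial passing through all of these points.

Forward differences of the values at t = 3, 4, 5, 6:
  h  : -16  -32  -54  -82
  Δ  : -16  -22  -28
  Δ^2: -6  -6
  Δ^3: 0
The second differences are constant (-6) and nonzero, while all higher differences vanish, so the minimal degree is 2.

2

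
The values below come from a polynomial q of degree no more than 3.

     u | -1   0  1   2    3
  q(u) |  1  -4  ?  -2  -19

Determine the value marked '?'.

-1

The 4 known points determine the degree-3 polynomial uniquely.
Write q(u) = au^3 + bu^2 + cu + d. Substituting each data point gives a linear system:
  -a + b - c + d = 1
  d = -4
  8a + 4b + 2c + d = -2
  27a + 9b + 3c + d = -19
Solving the system yields a = -2, b = 4, c = 1, d = -4.
So q(u) = -2u³ + 4u² + u - 4.
Then q(1) = -1.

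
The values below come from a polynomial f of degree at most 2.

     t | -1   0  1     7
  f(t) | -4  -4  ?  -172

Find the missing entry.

-10

The 3 known points determine the degree-2 polynomial uniquely.
Write f(t) = at^2 + bt + c. Substituting each data point gives a linear system:
  a - b + c = -4
  c = -4
  49a + 7b + c = -172
Solving the system yields a = -3, b = -3, c = -4.
So f(t) = -3t^2 - 3t - 4.
Then f(1) = -10.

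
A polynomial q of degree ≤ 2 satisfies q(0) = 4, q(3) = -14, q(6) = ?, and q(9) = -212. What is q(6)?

On equispaced nodes a degree-2 polynomial has vanishing third forward difference, so
  - q(0) + 3·q(3) - 3·q(6) + q(9) = 0.
Substituting the known values and solving for q(6):
  -3·q(6) = 258
  q(6) = -86.

-86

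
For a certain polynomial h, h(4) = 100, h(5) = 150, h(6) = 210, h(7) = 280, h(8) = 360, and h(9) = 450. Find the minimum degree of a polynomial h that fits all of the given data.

2

Forward differences of the values at u = 4, 5, 6, 7, 8, 9:
  h  : 100  150  210  280  360  450
  Δ  : 50  60  70  80  90
  Δ^2: 10  10  10  10
  Δ^3: 0  0  0
  Δ^4: 0  0
  Δ^5: 0
The second differences are constant (10) and nonzero, while all higher differences vanish, so the minimal degree is 2.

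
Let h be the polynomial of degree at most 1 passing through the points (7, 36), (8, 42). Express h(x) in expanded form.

h(x) = 6x - 6

Write h(x) = ax + b. Substituting each data point gives a linear system:
  7a + b = 36
  8a + b = 42
Solving the system yields a = 6, b = -6.
So h(x) = 6x - 6.
Check: h(8) = 42. ✓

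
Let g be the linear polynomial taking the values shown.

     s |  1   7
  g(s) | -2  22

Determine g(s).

Write g(s) = as + b. Substituting each data point gives a linear system:
  a + b = -2
  7a + b = 22
Solving the system yields a = 4, b = -6.
So g(s) = 4s - 6.
Check: g(7) = 22. ✓

g(s) = 4s - 6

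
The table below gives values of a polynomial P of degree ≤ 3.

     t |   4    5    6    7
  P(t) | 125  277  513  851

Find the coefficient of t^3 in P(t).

Write P(t) = at^3 + bt^2 + ct + d. Substituting each data point gives a linear system:
  64a + 16b + 4c + d = 125
  125a + 25b + 5c + d = 277
  216a + 36b + 6c + d = 513
  343a + 49b + 7c + d = 851
Solving the system yields a = 3, b = -3, c = -4, d = -3.
So P(t) = 3t^3 - 3t^2 - 4t - 3.
The leading coefficient is 3.

3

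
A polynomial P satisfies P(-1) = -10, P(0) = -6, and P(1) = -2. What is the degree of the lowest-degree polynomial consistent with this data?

Forward differences of the values at n = -1, 0, 1:
  P  : -10  -6  -2
  Δ  : 4  4
  Δ^2: 0
The first differences are constant (4) and nonzero, while all higher differences vanish, so the minimal degree is 1.

1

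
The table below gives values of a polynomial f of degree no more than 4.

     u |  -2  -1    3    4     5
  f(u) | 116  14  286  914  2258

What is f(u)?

Write f(u) = au^4 + bu^3 + cu^2 + du + e. Substituting each data point gives a linear system:
  16a - 8b + 4c - 2d + e = 116
  a - b + c - d + e = 14
  81a + 27b + 9c + 3d + e = 286
  256a + 64b + 16c + 4d + e = 914
  625a + 125b + 25c + 5d + e = 2258
Solving the system yields a = 4, b = -3, c = 6, d = -3, e = -2.
So f(u) = 4u⁴ - 3u³ + 6u² - 3u - 2.
Check: f(5) = 2258. ✓

f(u) = 4u^4 - 3u^3 + 6u^2 - 3u - 2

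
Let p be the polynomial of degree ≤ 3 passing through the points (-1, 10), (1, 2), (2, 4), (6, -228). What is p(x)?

p(x) = -2x^3 + 6x^2 - 2x

Write p(x) = ax^3 + bx^2 + cx + d. Substituting each data point gives a linear system:
  -a + b - c + d = 10
  a + b + c + d = 2
  8a + 4b + 2c + d = 4
  216a + 36b + 6c + d = -228
Solving the system yields a = -2, b = 6, c = -2, d = 0.
So p(x) = -2x^3 + 6x^2 - 2x.
Check: p(-1) = 10. ✓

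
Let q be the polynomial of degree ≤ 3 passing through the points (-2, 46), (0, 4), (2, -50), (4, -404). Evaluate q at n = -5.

Using the Lagrange interpolation formula with nodes -2, 0, 2, 4:
  L_0(n) = n(n - 2)(n - 4) / -48
  L_1(n) = (n + 2)(n - 2)(n - 4) / 16
  L_2(n) = (n + 2)n(n - 4) / -16
  L_3(n) = (n + 2)n(n - 2) / 48
Then q(n) = 46·L_0(n) + 4·L_1(n) - 50·L_2(n) - 404·L_3(n).
Expanding and collecting terms gives q(n) = -6n^3 - (3/2)n^2 + 4.
Evaluating at n = -5: q(-5) = 1433/2.

1433/2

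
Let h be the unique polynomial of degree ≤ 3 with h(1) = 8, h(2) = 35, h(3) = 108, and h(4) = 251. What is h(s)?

h(s) = 4s^3 - s^2 + 2s + 3

Using the Lagrange interpolation formula with nodes 1, 2, 3, 4:
  L_0(s) = (s - 2)(s - 3)(s - 4) / -6
  L_1(s) = (s - 1)(s - 3)(s - 4) / 2
  L_2(s) = (s - 1)(s - 2)(s - 4) / -2
  L_3(s) = (s - 1)(s - 2)(s - 3) / 6
Then h(s) = 8·L_0(s) + 35·L_1(s) + 108·L_2(s) + 251·L_3(s).
Expanding and collecting terms gives h(s) = 4s^3 - s^2 + 2s + 3.
Check: h(4) = 251. ✓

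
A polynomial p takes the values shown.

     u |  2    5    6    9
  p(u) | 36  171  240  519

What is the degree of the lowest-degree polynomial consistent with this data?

Divided differences on the nodes 2, 5, 6, 9:
  order 0: 36  171  240  519
  order 1: 45  69  93
  order 2: 6  6
  order 3: 0
The order-2 divided differences are all 6 (nonzero) and every higher order vanishes, so the data lies on a polynomial of degree exactly 2.

2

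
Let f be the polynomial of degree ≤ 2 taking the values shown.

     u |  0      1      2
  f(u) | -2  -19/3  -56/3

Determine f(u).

f(u) = -4u^2 - (1/3)u - 2

Using the Lagrange interpolation formula with nodes 0, 1, 2:
  L_0(u) = (u - 1)(u - 2) / 2
  L_1(u) = u(u - 2) / -1
  L_2(u) = u(u - 1) / 2
Then f(u) = -2·L_0(u) - 19/3·L_1(u) - 56/3·L_2(u).
Expanding and collecting terms gives f(u) = -4u^2 - (1/3)u - 2.
Check: f(1) = -19/3. ✓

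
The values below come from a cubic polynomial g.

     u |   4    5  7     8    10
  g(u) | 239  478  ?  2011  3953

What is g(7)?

1340

The 4 known points determine the degree-3 polynomial uniquely.
Write g(u) = au^3 + bu^2 + cu + d. Substituting each data point gives a linear system:
  64a + 16b + 4c + d = 239
  125a + 25b + 5c + d = 478
  512a + 64b + 8c + d = 2011
  1000a + 100b + 10c + d = 3953
Solving the system yields a = 4, b = 0, c = -5, d = 3.
So g(u) = 4u³ - 5u + 3.
Then g(7) = 1340.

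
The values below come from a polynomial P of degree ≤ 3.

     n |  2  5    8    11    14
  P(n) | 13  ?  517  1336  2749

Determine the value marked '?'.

The 4 known points determine the degree-3 polynomial uniquely.
Write P(n) = an^3 + bn^2 + cn + d. Substituting each data point gives a linear system:
  8a + 4b + 2c + d = 13
  512a + 64b + 8c + d = 517
  1331a + 121b + 11c + d = 1336
  2744a + 196b + 14c + d = 2749
Solving the system yields a = 1, b = 0, c = 0, d = 5.
So P(n) = n^3 + 5.
Then P(5) = 130.

130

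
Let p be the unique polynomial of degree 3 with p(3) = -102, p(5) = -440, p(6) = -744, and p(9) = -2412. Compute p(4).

Using the Lagrange interpolation formula with nodes 3, 5, 6, 9:
  L_0(x) = (x - 5)(x - 6)(x - 9) / -36
  L_1(x) = (x - 3)(x - 6)(x - 9) / 8
  L_2(x) = (x - 3)(x - 5)(x - 9) / -9
  L_3(x) = (x - 3)(x - 5)(x - 6) / 72
Then p(x) = -102·L_0(x) - 440·L_1(x) - 744·L_2(x) - 2412·L_3(x).
Expanding and collecting terms gives p(x) = -3x^3 - 3x^2 + 2x.
Evaluating at x = 4: p(4) = -232.

-232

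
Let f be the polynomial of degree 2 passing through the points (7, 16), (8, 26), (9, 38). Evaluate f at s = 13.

106

Using the Lagrange interpolation formula with nodes 7, 8, 9:
  L_0(s) = (s - 8)(s - 9) / 2
  L_1(s) = (s - 7)(s - 9) / -1
  L_2(s) = (s - 7)(s - 8) / 2
Then f(s) = 16·L_0(s) + 26·L_1(s) + 38·L_2(s).
Expanding and collecting terms gives f(s) = s^2 - 5s + 2.
Evaluating at s = 13: f(13) = 106.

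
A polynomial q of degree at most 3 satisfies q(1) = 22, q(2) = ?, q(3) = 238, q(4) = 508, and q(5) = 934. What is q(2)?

The 4 known points determine the degree-3 polynomial uniquely.
Write q(n) = an^3 + bn^2 + cn + d. Substituting each data point gives a linear system:
  a + b + c + d = 22
  27a + 9b + 3c + d = 238
  64a + 16b + 4c + d = 508
  125a + 25b + 5c + d = 934
Solving the system yields a = 6, b = 6, c = 6, d = 4.
So q(n) = 6n^3 + 6n^2 + 6n + 4.
Then q(2) = 88.

88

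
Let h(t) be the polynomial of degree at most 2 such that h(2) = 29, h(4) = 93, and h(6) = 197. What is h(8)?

Using the Lagrange interpolation formula with nodes 2, 4, 6:
  L_0(t) = (t - 4)(t - 6) / 8
  L_1(t) = (t - 2)(t - 6) / -4
  L_2(t) = (t - 2)(t - 4) / 8
Then h(t) = 29·L_0(t) + 93·L_1(t) + 197·L_2(t).
Expanding and collecting terms gives h(t) = 5t² + 2t + 5.
Evaluating at t = 8: h(8) = 341.

341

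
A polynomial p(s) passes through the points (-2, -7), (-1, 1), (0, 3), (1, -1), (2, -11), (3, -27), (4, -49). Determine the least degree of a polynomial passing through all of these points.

Forward differences of the values at s = -2, -1, 0, 1, 2, 3, 4:
  p  : -7  1  3  -1  -11  -27  -49
  Δ  : 8  2  -4  -10  -16  -22
  Δ^2: -6  -6  -6  -6  -6
  Δ^3: 0  0  0  0
  Δ^4: 0  0  0
  Δ^5: 0  0
  Δ^6: 0
The second differences are constant (-6) and nonzero, while all higher differences vanish, so the minimal degree is 2.

2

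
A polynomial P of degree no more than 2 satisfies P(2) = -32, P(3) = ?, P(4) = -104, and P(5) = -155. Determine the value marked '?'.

-63

On equispaced nodes a degree-2 polynomial has vanishing third forward difference, so
  - P(2) + 3·P(3) - 3·P(4) + P(5) = 0.
Substituting the known values and solving for P(3):
  3·P(3) = -189
  P(3) = -63.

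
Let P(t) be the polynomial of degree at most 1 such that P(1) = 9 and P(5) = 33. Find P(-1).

-3

Write P(t) = at + b. Substituting each data point gives a linear system:
  a + b = 9
  5a + b = 33
Solving the system yields a = 6, b = 3.
So P(t) = 6t + 3.
Then P(-1) = -3.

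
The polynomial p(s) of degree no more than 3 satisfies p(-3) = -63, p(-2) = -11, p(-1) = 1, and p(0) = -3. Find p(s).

Using the Lagrange interpolation formula with nodes -3, -2, -1, 0:
  L_0(s) = (s + 2)(s + 1)s / -6
  L_1(s) = (s + 3)(s + 1)s / 2
  L_2(s) = (s + 3)(s + 2)s / -2
  L_3(s) = (s + 3)(s + 2)(s + 1) / 6
Then p(s) = -63·L_0(s) - 11·L_1(s) + 1·L_2(s) - 3·L_3(s).
Expanding and collecting terms gives p(s) = 4s^3 + 4s^2 - 4s - 3.
Check: p(0) = -3. ✓

p(s) = 4s^3 + 4s^2 - 4s - 3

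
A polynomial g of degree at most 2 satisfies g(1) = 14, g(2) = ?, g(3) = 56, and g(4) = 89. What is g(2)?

On equispaced nodes a degree-2 polynomial has vanishing third forward difference, so
  - g(1) + 3·g(2) - 3·g(3) + g(4) = 0.
Substituting the known values and solving for g(2):
  3·g(2) = 93
  g(2) = 31.

31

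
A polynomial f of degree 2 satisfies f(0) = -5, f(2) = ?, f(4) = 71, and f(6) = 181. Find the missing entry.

9

On equispaced nodes a degree-2 polynomial has vanishing third forward difference, so
  - f(0) + 3·f(2) - 3·f(4) + f(6) = 0.
Substituting the known values and solving for f(2):
  3·f(2) = 27
  f(2) = 9.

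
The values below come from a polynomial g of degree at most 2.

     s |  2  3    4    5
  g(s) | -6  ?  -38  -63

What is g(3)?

-19

On equispaced nodes a degree-2 polynomial has vanishing third forward difference, so
  - g(2) + 3·g(3) - 3·g(4) + g(5) = 0.
Substituting the known values and solving for g(3):
  3·g(3) = -57
  g(3) = -19.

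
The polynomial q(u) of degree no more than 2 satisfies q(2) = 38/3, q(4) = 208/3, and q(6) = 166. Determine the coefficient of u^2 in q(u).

5

Write q(u) = au^2 + bu + c. Substituting each data point gives a linear system:
  4a + 2b + c = 38/3
  16a + 4b + c = 208/3
  36a + 6b + c = 166
Solving the system yields a = 5, b = -5/3, c = -4.
So q(u) = 5u^2 - (5/3)u - 4.
The leading coefficient is 5.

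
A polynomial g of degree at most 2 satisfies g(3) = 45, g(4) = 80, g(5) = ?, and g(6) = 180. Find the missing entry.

125

On equispaced nodes a degree-2 polynomial has vanishing third forward difference, so
  - g(3) + 3·g(4) - 3·g(5) + g(6) = 0.
Substituting the known values and solving for g(5):
  -3·g(5) = -375
  g(5) = 125.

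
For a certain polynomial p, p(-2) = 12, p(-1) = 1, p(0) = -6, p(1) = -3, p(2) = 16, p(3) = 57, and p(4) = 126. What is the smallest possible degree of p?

Forward differences of the values at x = -2, -1, 0, 1, 2, 3, 4:
  p  : 12  1  -6  -3  16  57  126
  Δ  : -11  -7  3  19  41  69
  Δ^2: 4  10  16  22  28
  Δ^3: 6  6  6  6
  Δ^4: 0  0  0
  Δ^5: 0  0
  Δ^6: 0
The third differences are constant (6) and nonzero, while all higher differences vanish, so the minimal degree is 3.

3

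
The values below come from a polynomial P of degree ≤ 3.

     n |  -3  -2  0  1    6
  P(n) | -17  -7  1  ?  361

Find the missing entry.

The 4 known points determine the degree-3 polynomial uniquely.
Write P(n) = an^3 + bn^2 + cn + d. Substituting each data point gives a linear system:
  -27a + 9b - 3c + d = -17
  -8a + 4b - 2c + d = -7
  d = 1
  216a + 36b + 6c + d = 361
Solving the system yields a = 1, b = 3, c = 6, d = 1.
So P(n) = n^3 + 3n^2 + 6n + 1.
Then P(1) = 11.

11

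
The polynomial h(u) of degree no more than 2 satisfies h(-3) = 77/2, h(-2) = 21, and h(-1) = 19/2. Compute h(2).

11

Using the Lagrange interpolation formula with nodes -3, -2, -1:
  L_0(u) = (u + 2)(u + 1) / 2
  L_1(u) = (u + 3)(u + 1) / -1
  L_2(u) = (u + 3)(u + 2) / 2
Then h(u) = 77/2·L_0(u) + 21·L_1(u) + 19/2·L_2(u).
Expanding and collecting terms gives h(u) = 3u^2 - (5/2)u + 4.
Evaluating at u = 2: h(2) = 11.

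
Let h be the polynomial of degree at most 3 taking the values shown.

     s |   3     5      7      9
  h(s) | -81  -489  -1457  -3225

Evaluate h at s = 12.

Forward differences of the values at s = 3, 5, 7, 9:
  h  : -81  -489  -1457  -3225
  Δ  : -408  -968  -1768
  Δ^2: -560  -800
  Δ^3: -240
The third differences are constant, confirming degree 3.
Interpolating (Newton forward form) and evaluating at s = 12 gives h(12) = -7902.

-7902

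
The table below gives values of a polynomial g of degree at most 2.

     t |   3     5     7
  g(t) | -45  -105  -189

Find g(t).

Write g(t) = at^2 + bt + c. Substituting each data point gives a linear system:
  9a + 3b + c = -45
  25a + 5b + c = -105
  49a + 7b + c = -189
Solving the system yields a = -3, b = -6, c = 0.
So g(t) = -3t^2 - 6t.
Check: g(5) = -105. ✓

g(t) = -3t^2 - 6t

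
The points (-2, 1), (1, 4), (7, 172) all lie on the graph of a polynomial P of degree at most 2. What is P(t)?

P(t) = 3t^2 + 4t - 3

Write P(t) = at^2 + bt + c. Substituting each data point gives a linear system:
  4a - 2b + c = 1
  a + b + c = 4
  49a + 7b + c = 172
Solving the system yields a = 3, b = 4, c = -3.
So P(t) = 3t² + 4t - 3.
Check: P(1) = 4. ✓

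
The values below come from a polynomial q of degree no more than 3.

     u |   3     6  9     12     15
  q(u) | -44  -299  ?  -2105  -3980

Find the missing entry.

-932

On equispaced nodes a degree-3 polynomial has vanishing fourth forward difference, so
  q(3) - 4·q(6) + 6·q(9) - 4·q(12) + q(15) = 0.
Substituting the known values and solving for q(9):
  6·q(9) = -5592
  q(9) = -932.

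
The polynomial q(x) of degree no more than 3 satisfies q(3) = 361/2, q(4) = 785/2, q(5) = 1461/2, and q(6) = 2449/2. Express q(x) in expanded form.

Write q(x) = ax^3 + bx^2 + cx + d. Substituting each data point gives a linear system:
  27a + 9b + 3c + d = 361/2
  64a + 16b + 4c + d = 785/2
  125a + 25b + 5c + d = 1461/2
  216a + 36b + 6c + d = 2449/2
Solving the system yields a = 5, b = 3, c = 6, d = 1/2.
So q(x) = 5x^3 + 3x^2 + 6x + 1/2.
Check: q(6) = 2449/2. ✓

q(x) = 5x^3 + 3x^2 + 6x + 1/2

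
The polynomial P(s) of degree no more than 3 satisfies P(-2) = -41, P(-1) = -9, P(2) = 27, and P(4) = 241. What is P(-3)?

Using the Lagrange interpolation formula with nodes -2, -1, 2, 4:
  L_0(s) = (s + 1)(s - 2)(s - 4) / -24
  L_1(s) = (s + 2)(s - 2)(s - 4) / 15
  L_2(s) = (s + 2)(s + 1)(s - 4) / -24
  L_3(s) = (s + 2)(s + 1)(s - 2) / 60
Then P(s) = -41·L_0(s) - 9·L_1(s) + 27·L_2(s) + 241·L_3(s).
Expanding and collecting terms gives P(s) = 4s³ - s² + s - 3.
Evaluating at s = -3: P(-3) = -123.

-123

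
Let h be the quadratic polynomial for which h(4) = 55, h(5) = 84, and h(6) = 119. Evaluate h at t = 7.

160

Write h(t) = at^2 + bt + c. Substituting each data point gives a linear system:
  16a + 4b + c = 55
  25a + 5b + c = 84
  36a + 6b + c = 119
Solving the system yields a = 3, b = 2, c = -1.
So h(t) = 3t² + 2t - 1.
Then h(7) = 160.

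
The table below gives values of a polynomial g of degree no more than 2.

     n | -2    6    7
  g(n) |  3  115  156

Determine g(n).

Using the Lagrange interpolation formula with nodes -2, 6, 7:
  L_0(n) = (n - 6)(n - 7) / 72
  L_1(n) = (n + 2)(n - 7) / -8
  L_2(n) = (n + 2)(n - 6) / 9
Then g(n) = 3·L_0(n) + 115·L_1(n) + 156·L_2(n).
Expanding and collecting terms gives g(n) = 3n^2 + 2n - 5.
Check: g(6) = 115. ✓

g(n) = 3n^2 + 2n - 5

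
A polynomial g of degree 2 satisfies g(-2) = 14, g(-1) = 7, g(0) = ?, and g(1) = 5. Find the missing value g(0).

4

On equispaced nodes a degree-2 polynomial has vanishing third forward difference, so
  - g(-2) + 3·g(-1) - 3·g(0) + g(1) = 0.
Substituting the known values and solving for g(0):
  -3·g(0) = -12
  g(0) = 4.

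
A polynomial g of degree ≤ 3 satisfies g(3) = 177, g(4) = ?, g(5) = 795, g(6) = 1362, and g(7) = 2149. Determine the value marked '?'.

412

On equispaced nodes a degree-3 polynomial has vanishing fourth forward difference, so
  g(3) - 4·g(4) + 6·g(5) - 4·g(6) + g(7) = 0.
Substituting the known values and solving for g(4):
  -4·g(4) = -1648
  g(4) = 412.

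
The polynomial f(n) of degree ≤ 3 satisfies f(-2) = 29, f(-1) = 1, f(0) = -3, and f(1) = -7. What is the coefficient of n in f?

Write f(n) = an^3 + bn^2 + cn + d. Substituting each data point gives a linear system:
  -8a + 4b - 2c + d = 29
  -a + b - c + d = 1
  d = -3
  a + b + c + d = -7
Solving the system yields a = -4, b = 0, c = 0, d = -3.
So f(n) = -4n^3 - 3.
The coefficient of n is 0.

0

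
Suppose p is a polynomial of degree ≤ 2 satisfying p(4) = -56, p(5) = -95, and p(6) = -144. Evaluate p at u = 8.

-272

Using the Lagrange interpolation formula with nodes 4, 5, 6:
  L_0(u) = (u - 5)(u - 6) / 2
  L_1(u) = (u - 4)(u - 6) / -1
  L_2(u) = (u - 4)(u - 5) / 2
Then p(u) = -56·L_0(u) - 95·L_1(u) - 144·L_2(u).
Expanding and collecting terms gives p(u) = -5u^2 + 6u.
Evaluating at u = 8: p(8) = -272.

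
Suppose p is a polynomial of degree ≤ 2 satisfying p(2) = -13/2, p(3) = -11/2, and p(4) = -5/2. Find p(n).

Write p(n) = an^2 + bn + c. Substituting each data point gives a linear system:
  4a + 2b + c = -13/2
  9a + 3b + c = -11/2
  16a + 4b + c = -5/2
Solving the system yields a = 1, b = -4, c = -5/2.
So p(n) = n^2 - 4n - 5/2.
Check: p(4) = -5/2. ✓

p(n) = n^2 - 4n - 5/2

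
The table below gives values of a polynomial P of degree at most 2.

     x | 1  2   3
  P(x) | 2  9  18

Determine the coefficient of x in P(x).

4

Write P(x) = ax^2 + bx + c. Substituting each data point gives a linear system:
  a + b + c = 2
  4a + 2b + c = 9
  9a + 3b + c = 18
Solving the system yields a = 1, b = 4, c = -3.
So P(x) = x^2 + 4x - 3.
The coefficient of x is 4.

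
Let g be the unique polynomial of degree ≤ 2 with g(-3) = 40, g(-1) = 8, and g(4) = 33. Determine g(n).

Using the Lagrange interpolation formula with nodes -3, -1, 4:
  L_0(n) = (n + 1)(n - 4) / 14
  L_1(n) = (n + 3)(n - 4) / -10
  L_2(n) = (n + 3)(n + 1) / 35
Then g(n) = 40·L_0(n) + 8·L_1(n) + 33·L_2(n).
Expanding and collecting terms gives g(n) = 3n^2 - 4n + 1.
Check: g(-3) = 40. ✓

g(n) = 3n^2 - 4n + 1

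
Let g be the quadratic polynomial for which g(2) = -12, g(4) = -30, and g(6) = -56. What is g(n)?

Write g(n) = an^2 + bn + c. Substituting each data point gives a linear system:
  4a + 2b + c = -12
  16a + 4b + c = -30
  36a + 6b + c = -56
Solving the system yields a = -1, b = -3, c = -2.
So g(n) = -n^2 - 3n - 2.
Check: g(2) = -12. ✓

g(n) = -n^2 - 3n - 2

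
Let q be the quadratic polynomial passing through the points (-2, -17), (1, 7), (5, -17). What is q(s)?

Write q(s) = as^2 + bs + c. Substituting each data point gives a linear system:
  4a - 2b + c = -17
  a + b + c = 7
  25a + 5b + c = -17
Solving the system yields a = -2, b = 6, c = 3.
So q(s) = -2s^2 + 6s + 3.
Check: q(1) = 7. ✓

q(s) = -2s^2 + 6s + 3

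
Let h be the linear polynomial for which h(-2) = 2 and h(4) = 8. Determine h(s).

Using the Lagrange interpolation formula with nodes -2, 4:
  L_0(s) = (s - 4) / -6
  L_1(s) = (s + 2) / 6
Then h(s) = 2·L_0(s) + 8·L_1(s).
Expanding and collecting terms gives h(s) = s + 4.
Check: h(4) = 8. ✓

h(s) = s + 4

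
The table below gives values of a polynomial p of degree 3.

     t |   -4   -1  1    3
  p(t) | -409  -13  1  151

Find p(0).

-5

Using the Lagrange interpolation formula with nodes -4, -1, 1, 3:
  L_0(t) = (t + 1)(t - 1)(t - 3) / -105
  L_1(t) = (t + 4)(t - 1)(t - 3) / 24
  L_2(t) = (t + 4)(t + 1)(t - 3) / -20
  L_3(t) = (t + 4)(t + 1)(t - 1) / 56
Then p(t) = -409·L_0(t) - 13·L_1(t) + 1·L_2(t) + 151·L_3(t).
Expanding and collecting terms gives p(t) = 6t³ - t² + t - 5.
Evaluating at t = 0: p(0) = -5.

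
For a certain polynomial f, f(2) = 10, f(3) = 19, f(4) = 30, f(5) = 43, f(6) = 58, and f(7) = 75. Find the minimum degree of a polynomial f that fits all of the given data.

Forward differences of the values at s = 2, 3, 4, 5, 6, 7:
  f  : 10  19  30  43  58  75
  Δ  : 9  11  13  15  17
  Δ^2: 2  2  2  2
  Δ^3: 0  0  0
  Δ^4: 0  0
  Δ^5: 0
The second differences are constant (2) and nonzero, while all higher differences vanish, so the minimal degree is 2.

2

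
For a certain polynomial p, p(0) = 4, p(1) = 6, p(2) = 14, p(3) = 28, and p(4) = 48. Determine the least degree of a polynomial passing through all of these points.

Forward differences of the values at s = 0, 1, 2, 3, 4:
  p  : 4  6  14  28  48
  Δ  : 2  8  14  20
  Δ^2: 6  6  6
  Δ^3: 0  0
  Δ^4: 0
The second differences are constant (6) and nonzero, while all higher differences vanish, so the minimal degree is 2.

2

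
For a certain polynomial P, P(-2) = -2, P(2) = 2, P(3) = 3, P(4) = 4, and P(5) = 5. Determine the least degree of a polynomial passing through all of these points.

1

Divided differences on the nodes -2, 2, 3, 4, 5:
  order 0: -2  2  3  4  5
  order 1: 1  1  1  1
  order 2: 0  0  0
  order 3: 0  0
  order 4: 0
The order-1 divided differences are all 1 (nonzero) and every higher order vanishes, so the data lies on a polynomial of degree exactly 1.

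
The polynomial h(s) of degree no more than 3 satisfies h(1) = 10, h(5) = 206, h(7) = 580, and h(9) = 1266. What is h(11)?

Write h(s) = as^3 + bs^2 + cs + d. Substituting each data point gives a linear system:
  a + b + c + d = 10
  125a + 25b + 5c + d = 206
  343a + 49b + 7c + d = 580
  729a + 81b + 9c + d = 1266
Solving the system yields a = 2, b = -3, c = 5, d = 6.
So h(s) = 2s^3 - 3s^2 + 5s + 6.
Then h(11) = 2360.

2360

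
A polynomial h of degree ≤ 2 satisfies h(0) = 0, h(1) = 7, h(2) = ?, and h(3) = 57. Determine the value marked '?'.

The 3 known points determine the degree-2 polynomial uniquely.
Write h(s) = as^2 + bs + c. Substituting each data point gives a linear system:
  c = 0
  a + b + c = 7
  9a + 3b + c = 57
Solving the system yields a = 6, b = 1, c = 0.
So h(s) = 6s^2 + s.
Then h(2) = 26.

26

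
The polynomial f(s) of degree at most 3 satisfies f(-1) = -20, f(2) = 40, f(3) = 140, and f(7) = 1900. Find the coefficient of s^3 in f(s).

Write f(s) = as^3 + bs^2 + cs + d. Substituting each data point gives a linear system:
  -a + b - c + d = -20
  8a + 4b + 2c + d = 40
  27a + 9b + 3c + d = 140
  343a + 49b + 7c + d = 1900
Solving the system yields a = 6, b = -4, c = 6, d = -4.
So f(s) = 6s^3 - 4s^2 + 6s - 4.
The leading coefficient is 6.

6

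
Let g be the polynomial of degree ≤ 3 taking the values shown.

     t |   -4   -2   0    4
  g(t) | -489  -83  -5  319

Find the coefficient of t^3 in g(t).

6

Write g(t) = at^3 + bt^2 + ct + d. Substituting each data point gives a linear system:
  -64a + 16b - 4c + d = -489
  -8a + 4b - 2c + d = -83
  d = -5
  64a + 16b + 4c + d = 319
Solving the system yields a = 6, b = -5, c = 5, d = -5.
So g(t) = 6t³ - 5t² + 5t - 5.
The leading coefficient is 6.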